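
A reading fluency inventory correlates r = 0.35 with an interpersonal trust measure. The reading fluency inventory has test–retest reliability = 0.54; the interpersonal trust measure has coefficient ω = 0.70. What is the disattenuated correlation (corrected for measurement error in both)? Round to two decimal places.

r_true = r_obs / √(r_xx · r_yy) = 0.35 / √(0.54 × 0.70) = 0.35 / √0.3780 = 0.35 / 0.6148 ≈ 0.57.

0.57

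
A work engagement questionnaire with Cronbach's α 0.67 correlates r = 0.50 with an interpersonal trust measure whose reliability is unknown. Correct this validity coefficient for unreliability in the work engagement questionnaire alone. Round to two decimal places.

0.61

Single correction: r_c = r_obs / √r_xx = 0.50 / √0.67 = 0.50 / 0.8185 ≈ 0.61.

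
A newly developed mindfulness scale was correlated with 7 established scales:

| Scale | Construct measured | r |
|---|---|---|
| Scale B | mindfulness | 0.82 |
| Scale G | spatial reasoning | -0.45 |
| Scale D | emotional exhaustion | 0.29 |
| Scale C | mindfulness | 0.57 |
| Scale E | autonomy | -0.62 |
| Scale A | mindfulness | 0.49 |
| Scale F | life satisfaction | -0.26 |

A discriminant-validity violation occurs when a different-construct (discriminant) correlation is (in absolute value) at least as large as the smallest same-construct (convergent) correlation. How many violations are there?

1

Convergent (same construct = mindfulness): Scale B, Scale C, Scale A.
Smallest convergent = 0.49. Discriminant |r|: 0.45, 0.29, 0.62, 0.26; count ≥ 0.49 → 1.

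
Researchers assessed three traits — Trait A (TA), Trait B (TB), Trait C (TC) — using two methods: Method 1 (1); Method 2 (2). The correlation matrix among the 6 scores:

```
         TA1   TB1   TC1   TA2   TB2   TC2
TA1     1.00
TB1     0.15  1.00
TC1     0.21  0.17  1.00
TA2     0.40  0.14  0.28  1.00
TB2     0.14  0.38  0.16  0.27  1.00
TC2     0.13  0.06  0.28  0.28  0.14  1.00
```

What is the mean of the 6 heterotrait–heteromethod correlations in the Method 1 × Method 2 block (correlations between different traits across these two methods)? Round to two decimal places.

0.15

HTHM values (method 1 × method 2): 0.14, 0.13, 0.14, 0.06, 0.28, 0.16; mean = 0.91/6 = 0.15.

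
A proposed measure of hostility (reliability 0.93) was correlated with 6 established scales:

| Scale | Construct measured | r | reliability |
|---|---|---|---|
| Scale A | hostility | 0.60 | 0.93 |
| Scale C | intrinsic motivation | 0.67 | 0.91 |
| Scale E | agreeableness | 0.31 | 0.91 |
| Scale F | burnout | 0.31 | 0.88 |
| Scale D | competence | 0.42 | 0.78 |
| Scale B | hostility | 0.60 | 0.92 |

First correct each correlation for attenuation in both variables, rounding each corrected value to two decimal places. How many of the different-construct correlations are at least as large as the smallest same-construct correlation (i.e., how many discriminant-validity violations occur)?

1

Disattenuated r (r / √(r_scale · r_new)):
  Scale A (conv): 0.60 / √(0.93·0.93) = 0.65
  Scale C (disc): 0.67 / √(0.91·0.93) = 0.73
  Scale E (disc): 0.31 / √(0.91·0.93) = 0.34
  Scale F (disc): 0.31 / √(0.88·0.93) = 0.34
  Scale D (disc): 0.42 / √(0.78·0.93) = 0.49
  Scale B (conv): 0.60 / √(0.92·0.93) = 0.65
Smallest convergent = 0.65. Discriminant values: 0.73, 0.34, 0.34, 0.49; count ≥ 0.65 → 1.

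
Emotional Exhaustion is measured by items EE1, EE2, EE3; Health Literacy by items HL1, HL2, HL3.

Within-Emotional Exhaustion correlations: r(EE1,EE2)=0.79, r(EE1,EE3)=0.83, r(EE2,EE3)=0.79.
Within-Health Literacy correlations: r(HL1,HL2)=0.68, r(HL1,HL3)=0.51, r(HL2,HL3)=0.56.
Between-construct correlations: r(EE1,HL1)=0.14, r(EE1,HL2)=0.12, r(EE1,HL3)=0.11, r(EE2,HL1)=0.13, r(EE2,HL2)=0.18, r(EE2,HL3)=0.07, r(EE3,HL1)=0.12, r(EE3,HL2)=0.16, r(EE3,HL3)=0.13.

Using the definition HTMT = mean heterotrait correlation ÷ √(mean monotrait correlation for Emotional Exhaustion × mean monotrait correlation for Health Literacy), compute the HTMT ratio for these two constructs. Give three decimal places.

0.188

Between-construct mean = 1.16/9 = 0.1289.
Mean within-EE = 2.41/3 = 0.8033; mean within-HL = 1.75/3 = 0.5833.
Geometric mean = √(0.8033 × 0.5833) = 0.6845.
HTMT = 0.1289 / 0.6845 = 0.188.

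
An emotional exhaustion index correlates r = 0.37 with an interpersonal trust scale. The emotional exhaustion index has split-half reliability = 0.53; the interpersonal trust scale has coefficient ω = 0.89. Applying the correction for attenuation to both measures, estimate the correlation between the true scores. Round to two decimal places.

r_true = r_obs / √(r_xx · r_yy) = 0.37 / √(0.53 × 0.89) = 0.37 / √0.4717 = 0.37 / 0.6868 ≈ 0.54.

0.54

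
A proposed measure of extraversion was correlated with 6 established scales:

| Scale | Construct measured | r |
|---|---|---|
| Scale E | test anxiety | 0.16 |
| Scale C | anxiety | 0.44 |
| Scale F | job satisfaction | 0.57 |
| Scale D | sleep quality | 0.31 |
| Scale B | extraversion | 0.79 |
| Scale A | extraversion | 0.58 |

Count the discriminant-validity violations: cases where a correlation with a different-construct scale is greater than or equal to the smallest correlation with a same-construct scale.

0

Convergent (same construct = extraversion): Scale B, Scale A.
Smallest convergent = 0.58. Discriminant values: 0.16, 0.44, 0.57, 0.31; count ≥ 0.58 → 0.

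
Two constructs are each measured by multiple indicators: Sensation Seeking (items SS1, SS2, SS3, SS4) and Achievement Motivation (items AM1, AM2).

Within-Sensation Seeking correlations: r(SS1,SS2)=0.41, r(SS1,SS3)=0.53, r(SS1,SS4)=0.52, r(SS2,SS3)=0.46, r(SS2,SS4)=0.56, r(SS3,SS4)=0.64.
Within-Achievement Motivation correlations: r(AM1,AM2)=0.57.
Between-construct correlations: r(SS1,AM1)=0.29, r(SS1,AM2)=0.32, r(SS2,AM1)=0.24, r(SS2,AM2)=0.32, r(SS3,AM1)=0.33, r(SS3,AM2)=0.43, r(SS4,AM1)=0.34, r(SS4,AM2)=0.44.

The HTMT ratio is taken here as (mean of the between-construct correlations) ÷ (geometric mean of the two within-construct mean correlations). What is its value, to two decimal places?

Between-construct mean = 2.71/8 = 0.3388.
Mean within-SS = 3.12/6 = 0.5200; mean within-AM = 0.57/1 = 0.5700.
Geometric mean = √(0.5200 × 0.5700) = 0.5444.
HTMT = 0.3388 / 0.5444 = 0.62.

0.62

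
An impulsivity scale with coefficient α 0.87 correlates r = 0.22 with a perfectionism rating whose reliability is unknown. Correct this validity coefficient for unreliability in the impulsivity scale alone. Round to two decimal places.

Single correction: r_c = r_obs / √r_xx = 0.22 / √0.87 = 0.22 / 0.9327 ≈ 0.24.

0.24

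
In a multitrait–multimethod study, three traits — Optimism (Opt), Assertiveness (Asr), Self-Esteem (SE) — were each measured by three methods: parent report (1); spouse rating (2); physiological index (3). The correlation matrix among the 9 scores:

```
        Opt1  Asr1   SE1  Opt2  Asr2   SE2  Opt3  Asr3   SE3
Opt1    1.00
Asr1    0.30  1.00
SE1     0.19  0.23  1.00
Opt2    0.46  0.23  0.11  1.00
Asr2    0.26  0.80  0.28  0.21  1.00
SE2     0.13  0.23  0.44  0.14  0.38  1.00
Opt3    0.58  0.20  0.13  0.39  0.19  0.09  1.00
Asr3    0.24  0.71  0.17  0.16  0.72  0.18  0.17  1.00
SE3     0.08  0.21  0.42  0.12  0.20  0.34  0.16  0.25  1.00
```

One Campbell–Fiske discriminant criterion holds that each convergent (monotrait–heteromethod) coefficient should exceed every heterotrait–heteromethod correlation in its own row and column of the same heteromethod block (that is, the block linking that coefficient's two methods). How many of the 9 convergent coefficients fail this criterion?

0

Each convergent coefficient versus the relevant comparison correlations:
Opt (methods 1·2): 0.46 vs {0.26, 0.23, 0.13, 0.11} → pass.
Opt (methods 1·3): 0.58 vs {0.24, 0.20, 0.08, 0.13} → pass.
Opt (methods 2·3): 0.39 vs {0.16, 0.19, 0.12, 0.09} → pass.
Asr (methods 1·2): 0.80 vs {0.23, 0.26, 0.23, 0.28} → pass.
Asr (methods 1·3): 0.71 vs {0.20, 0.24, 0.21, 0.17} → pass.
Asr (methods 2·3): 0.72 vs {0.19, 0.16, 0.20, 0.18} → pass.
SE (methods 1·2): 0.44 vs {0.11, 0.13, 0.28, 0.23} → pass.
SE (methods 1·3): 0.42 vs {0.13, 0.08, 0.17, 0.21} → pass.
SE (methods 2·3): 0.34 vs {0.09, 0.12, 0.18, 0.20} → pass.
0 of 9 fail.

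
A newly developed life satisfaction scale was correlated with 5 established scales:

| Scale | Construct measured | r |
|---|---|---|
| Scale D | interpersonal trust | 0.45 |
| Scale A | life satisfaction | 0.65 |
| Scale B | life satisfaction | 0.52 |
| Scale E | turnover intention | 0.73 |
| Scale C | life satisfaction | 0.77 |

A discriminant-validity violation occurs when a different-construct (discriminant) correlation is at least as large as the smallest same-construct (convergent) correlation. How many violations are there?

Convergent (same construct = life satisfaction): Scale A, Scale B, Scale C.
Smallest convergent = 0.52. Discriminant values: 0.45, 0.73; count ≥ 0.52 → 1.

1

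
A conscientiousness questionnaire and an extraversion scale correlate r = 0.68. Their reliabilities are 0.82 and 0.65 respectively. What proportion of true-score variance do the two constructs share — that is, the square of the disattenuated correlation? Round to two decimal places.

0.87

Disattenuated r = 0.68 / √(0.82 × 0.65) = 0.68 / 0.7301 = 0.9314.
Shared true-score variance = 0.9314² = 0.8675 ≈ 0.87.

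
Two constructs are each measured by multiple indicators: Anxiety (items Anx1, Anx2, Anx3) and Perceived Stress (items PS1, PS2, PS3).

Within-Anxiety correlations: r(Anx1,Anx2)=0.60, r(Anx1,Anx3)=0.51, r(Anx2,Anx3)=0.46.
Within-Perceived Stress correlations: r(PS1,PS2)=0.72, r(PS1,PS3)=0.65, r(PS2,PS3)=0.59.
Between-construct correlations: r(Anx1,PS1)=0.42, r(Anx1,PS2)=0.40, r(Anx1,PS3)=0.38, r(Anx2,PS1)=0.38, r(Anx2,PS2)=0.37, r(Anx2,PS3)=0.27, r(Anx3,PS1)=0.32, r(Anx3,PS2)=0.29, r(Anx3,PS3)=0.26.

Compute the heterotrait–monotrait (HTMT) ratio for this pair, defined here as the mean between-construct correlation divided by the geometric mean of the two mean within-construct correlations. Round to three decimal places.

Between-construct mean = 3.09/9 = 0.3433.
Mean within-Anx = 1.57/3 = 0.5233; mean within-PS = 1.96/3 = 0.6533.
Geometric mean = √(0.5233 × 0.6533) = 0.5847.
HTMT = 0.3433 / 0.5847 = 0.587.

0.587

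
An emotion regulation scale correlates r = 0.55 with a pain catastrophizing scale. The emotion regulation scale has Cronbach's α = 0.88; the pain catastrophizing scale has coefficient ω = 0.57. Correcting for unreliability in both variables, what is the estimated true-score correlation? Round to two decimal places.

0.78

r_true = r_obs / √(r_xx · r_yy) = 0.55 / √(0.88 × 0.57) = 0.55 / √0.5016 = 0.55 / 0.7082 ≈ 0.78.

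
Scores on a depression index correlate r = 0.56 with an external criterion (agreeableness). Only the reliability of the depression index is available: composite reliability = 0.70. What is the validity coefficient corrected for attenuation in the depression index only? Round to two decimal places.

0.67

Single correction: r_c = r_obs / √r_xx = 0.56 / √0.70 = 0.56 / 0.8367 ≈ 0.67.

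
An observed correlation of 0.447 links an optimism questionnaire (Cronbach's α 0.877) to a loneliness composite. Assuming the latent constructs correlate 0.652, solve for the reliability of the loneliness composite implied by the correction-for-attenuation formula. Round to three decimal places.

0.536

r_true = r_obs / √(r_xx · r_yy) ⇒ 0.652 = 0.447 / √(0.877 · r_yy).
√(0.877 · r_yy) = 0.447 / 0.652 = 0.6856; 0.877 · r_yy = 0.4700; r_yy = 0.4700 / 0.877 ≈ 0.536.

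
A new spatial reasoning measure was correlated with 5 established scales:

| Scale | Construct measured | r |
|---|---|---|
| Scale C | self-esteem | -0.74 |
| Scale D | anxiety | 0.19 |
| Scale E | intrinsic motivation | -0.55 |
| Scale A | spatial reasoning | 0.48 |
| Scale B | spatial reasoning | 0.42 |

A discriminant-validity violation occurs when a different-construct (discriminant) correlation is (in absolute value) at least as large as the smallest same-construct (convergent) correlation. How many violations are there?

Convergent (same construct = spatial reasoning): Scale A, Scale B.
Smallest convergent = 0.42. Discriminant |r|: 0.74, 0.19, 0.55; count ≥ 0.42 → 2.

2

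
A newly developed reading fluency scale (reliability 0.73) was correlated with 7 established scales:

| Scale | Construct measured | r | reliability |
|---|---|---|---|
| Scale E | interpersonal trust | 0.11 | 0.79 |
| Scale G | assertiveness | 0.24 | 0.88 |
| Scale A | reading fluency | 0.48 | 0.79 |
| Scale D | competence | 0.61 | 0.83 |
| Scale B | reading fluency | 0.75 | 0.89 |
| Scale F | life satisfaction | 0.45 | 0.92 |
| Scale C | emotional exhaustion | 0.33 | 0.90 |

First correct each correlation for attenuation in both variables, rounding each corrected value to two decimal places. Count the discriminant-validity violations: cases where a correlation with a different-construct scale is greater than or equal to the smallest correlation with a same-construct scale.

Disattenuated r (r / √(r_scale · r_new)):
  Scale E (disc): 0.11 / √(0.79·0.73) = 0.14
  Scale G (disc): 0.24 / √(0.88·0.73) = 0.30
  Scale A (conv): 0.48 / √(0.79·0.73) = 0.63
  Scale D (disc): 0.61 / √(0.83·0.73) = 0.78
  Scale B (conv): 0.75 / √(0.89·0.73) = 0.93
  Scale F (disc): 0.45 / √(0.92·0.73) = 0.55
  Scale C (disc): 0.33 / √(0.90·0.73) = 0.41
Smallest convergent = 0.63. Discriminant values: 0.14, 0.30, 0.78, 0.55, 0.41; count ≥ 0.63 → 1.

1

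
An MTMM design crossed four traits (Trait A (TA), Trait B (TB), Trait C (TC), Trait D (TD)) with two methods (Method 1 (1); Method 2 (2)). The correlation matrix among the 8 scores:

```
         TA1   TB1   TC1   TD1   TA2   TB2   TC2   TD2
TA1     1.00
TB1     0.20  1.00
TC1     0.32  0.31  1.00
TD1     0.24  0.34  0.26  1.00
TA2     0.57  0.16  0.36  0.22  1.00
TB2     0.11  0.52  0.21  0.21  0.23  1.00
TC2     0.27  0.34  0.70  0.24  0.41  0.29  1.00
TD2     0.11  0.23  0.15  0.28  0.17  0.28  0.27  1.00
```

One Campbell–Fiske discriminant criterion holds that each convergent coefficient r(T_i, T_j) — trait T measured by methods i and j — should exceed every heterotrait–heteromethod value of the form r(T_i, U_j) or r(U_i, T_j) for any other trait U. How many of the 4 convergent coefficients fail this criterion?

0

Convergent coefficients and their comparison sets:
TA (methods 1·2): 0.57 vs {0.11, 0.16, 0.27, 0.36, 0.11, 0.22} → pass.
TB (methods 1·2): 0.52 vs {0.16, 0.11, 0.34, 0.21, 0.23, 0.21} → pass.
TC (methods 1·2): 0.70 vs {0.36, 0.27, 0.21, 0.34, 0.15, 0.24} → pass.
TD (methods 1·2): 0.28 vs {0.22, 0.11, 0.21, 0.23, 0.24, 0.15} → pass.
0 of 4 fail.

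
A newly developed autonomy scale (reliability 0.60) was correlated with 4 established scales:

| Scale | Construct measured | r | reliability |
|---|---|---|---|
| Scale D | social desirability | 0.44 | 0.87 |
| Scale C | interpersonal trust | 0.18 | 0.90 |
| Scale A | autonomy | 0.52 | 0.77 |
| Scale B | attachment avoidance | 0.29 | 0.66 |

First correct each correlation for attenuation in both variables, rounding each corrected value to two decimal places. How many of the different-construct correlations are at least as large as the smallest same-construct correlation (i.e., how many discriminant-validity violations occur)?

0

Disattenuated r (r / √(r_scale · r_new)):
  Scale D (disc): 0.44 / √(0.87·0.60) = 0.61
  Scale C (disc): 0.18 / √(0.90·0.60) = 0.24
  Scale A (conv): 0.52 / √(0.77·0.60) = 0.77
  Scale B (disc): 0.29 / √(0.66·0.60) = 0.46
Smallest convergent = 0.77. Discriminant values: 0.61, 0.24, 0.46; count ≥ 0.77 → 0.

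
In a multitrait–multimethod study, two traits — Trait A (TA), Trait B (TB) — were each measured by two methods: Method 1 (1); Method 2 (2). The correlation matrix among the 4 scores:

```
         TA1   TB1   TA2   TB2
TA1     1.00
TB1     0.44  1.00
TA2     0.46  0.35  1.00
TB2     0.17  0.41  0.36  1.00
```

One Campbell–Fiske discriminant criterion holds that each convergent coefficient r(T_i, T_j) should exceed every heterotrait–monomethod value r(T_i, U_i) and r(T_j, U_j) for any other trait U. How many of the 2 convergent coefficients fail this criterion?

Each convergent coefficient versus the relevant comparison correlations:
TA (methods 1·2): 0.46 vs {0.44, 0.36} → pass.
TB (methods 1·2): 0.41 vs {0.44, 0.36} → fail.
1 of 2 fail.

1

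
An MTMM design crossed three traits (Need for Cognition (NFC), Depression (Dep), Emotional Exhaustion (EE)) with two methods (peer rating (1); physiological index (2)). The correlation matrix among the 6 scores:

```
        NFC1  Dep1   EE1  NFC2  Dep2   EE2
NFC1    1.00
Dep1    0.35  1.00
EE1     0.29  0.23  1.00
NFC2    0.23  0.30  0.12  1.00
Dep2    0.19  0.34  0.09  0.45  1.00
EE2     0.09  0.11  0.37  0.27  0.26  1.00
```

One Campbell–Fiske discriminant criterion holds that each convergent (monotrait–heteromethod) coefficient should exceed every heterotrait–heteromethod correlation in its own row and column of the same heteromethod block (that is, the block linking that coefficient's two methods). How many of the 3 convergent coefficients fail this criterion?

1

Checking each validity diagonal entry against its comparison values:
NFC (methods 1·2): 0.23 vs {0.19, 0.30, 0.09, 0.12} → fail.
Dep (methods 1·2): 0.34 vs {0.30, 0.19, 0.11, 0.09} → pass.
EE (methods 1·2): 0.37 vs {0.12, 0.09, 0.09, 0.11} → pass.
1 of 3 fail.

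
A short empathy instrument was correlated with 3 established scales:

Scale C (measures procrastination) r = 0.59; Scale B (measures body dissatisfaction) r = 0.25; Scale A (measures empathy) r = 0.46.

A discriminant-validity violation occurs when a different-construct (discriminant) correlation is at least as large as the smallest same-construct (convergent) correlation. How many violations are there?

Convergent (same construct = empathy): Scale A.
Smallest convergent = 0.46. Discriminant values: 0.59, 0.25; count ≥ 0.46 → 1.

1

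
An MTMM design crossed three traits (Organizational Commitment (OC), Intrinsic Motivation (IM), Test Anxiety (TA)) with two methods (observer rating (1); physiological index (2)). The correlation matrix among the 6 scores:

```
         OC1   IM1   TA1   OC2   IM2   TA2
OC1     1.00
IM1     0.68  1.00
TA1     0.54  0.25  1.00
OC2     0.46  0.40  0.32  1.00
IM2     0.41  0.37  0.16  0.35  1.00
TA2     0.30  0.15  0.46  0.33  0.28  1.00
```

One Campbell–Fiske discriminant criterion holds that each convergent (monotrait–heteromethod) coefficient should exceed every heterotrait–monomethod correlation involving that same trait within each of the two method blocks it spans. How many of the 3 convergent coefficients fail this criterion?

3

Checking each validity diagonal entry against its comparison values:
OC (methods 1·2): 0.46 vs {0.68, 0.35, 0.54, 0.33} → fail.
IM (methods 1·2): 0.37 vs {0.68, 0.35, 0.25, 0.28} → fail.
TA (methods 1·2): 0.46 vs {0.54, 0.33, 0.25, 0.28} → fail.
3 of 3 fail.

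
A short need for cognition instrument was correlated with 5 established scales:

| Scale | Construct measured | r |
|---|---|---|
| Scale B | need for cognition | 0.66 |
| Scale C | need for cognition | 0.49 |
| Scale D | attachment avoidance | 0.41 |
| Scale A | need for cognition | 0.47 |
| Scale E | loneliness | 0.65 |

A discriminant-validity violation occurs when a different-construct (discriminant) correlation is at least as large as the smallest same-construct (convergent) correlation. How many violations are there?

Convergent (same construct = need for cognition): Scale B, Scale C, Scale A.
Smallest convergent = 0.47. Discriminant values: 0.41, 0.65; count ≥ 0.47 → 1.

1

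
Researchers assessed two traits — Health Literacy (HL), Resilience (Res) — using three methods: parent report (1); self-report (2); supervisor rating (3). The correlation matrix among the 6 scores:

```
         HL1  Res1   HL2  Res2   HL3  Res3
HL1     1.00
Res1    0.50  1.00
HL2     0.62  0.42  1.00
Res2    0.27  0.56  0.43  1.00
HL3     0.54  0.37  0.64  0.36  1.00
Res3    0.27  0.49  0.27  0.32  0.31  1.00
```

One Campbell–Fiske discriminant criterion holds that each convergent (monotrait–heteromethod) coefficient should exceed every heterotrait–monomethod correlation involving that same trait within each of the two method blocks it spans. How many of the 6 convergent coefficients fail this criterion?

2

Checking each validity diagonal entry against its comparison values:
HL (methods 1·2): 0.62 vs {0.50, 0.43} → pass.
HL (methods 1·3): 0.54 vs {0.50, 0.31} → pass.
HL (methods 2·3): 0.64 vs {0.43, 0.31} → pass.
Res (methods 1·2): 0.56 vs {0.50, 0.43} → pass.
Res (methods 1·3): 0.49 vs {0.50, 0.31} → fail.
Res (methods 2·3): 0.32 vs {0.43, 0.31} → fail.
2 of 6 fail.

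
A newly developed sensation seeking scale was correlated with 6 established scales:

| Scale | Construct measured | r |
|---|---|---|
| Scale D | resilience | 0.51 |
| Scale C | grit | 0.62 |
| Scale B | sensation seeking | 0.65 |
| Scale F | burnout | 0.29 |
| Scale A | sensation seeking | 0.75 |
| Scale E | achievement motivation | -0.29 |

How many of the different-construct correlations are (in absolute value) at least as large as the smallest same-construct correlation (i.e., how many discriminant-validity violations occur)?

0

Convergent (same construct = sensation seeking): Scale B, Scale A.
Smallest convergent = 0.65. Discriminant |r|: 0.51, 0.62, 0.29, 0.29; count ≥ 0.65 → 0.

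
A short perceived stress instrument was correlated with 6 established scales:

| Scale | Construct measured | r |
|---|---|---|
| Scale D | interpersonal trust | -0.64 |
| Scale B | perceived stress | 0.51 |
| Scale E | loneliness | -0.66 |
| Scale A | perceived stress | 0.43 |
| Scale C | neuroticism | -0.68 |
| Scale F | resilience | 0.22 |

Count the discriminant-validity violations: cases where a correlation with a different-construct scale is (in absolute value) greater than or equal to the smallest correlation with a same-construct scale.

3

Convergent (same construct = perceived stress): Scale B, Scale A.
Smallest convergent = 0.43. Discriminant |r|: 0.64, 0.66, 0.68, 0.22; count ≥ 0.43 → 3.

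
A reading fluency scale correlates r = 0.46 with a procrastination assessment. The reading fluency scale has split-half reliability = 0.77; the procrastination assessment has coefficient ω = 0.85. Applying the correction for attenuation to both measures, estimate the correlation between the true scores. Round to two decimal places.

r_true = r_obs / √(r_xx · r_yy) = 0.46 / √(0.77 × 0.85) = 0.46 / √0.6545 = 0.46 / 0.8090 ≈ 0.57.

0.57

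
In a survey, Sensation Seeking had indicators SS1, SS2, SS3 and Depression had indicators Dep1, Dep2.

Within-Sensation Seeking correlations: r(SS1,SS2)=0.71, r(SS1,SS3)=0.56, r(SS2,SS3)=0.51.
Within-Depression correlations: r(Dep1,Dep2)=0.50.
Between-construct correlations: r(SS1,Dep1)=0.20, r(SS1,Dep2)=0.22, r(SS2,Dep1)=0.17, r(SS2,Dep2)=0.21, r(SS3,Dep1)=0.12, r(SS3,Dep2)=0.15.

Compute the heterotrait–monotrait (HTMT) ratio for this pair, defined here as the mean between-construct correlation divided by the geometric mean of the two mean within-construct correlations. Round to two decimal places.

Mean heterotrait r = 1.07/6 = 0.1783.
Mean within-SS = 1.78/3 = 0.5933; mean within-Dep = 0.50/1 = 0.5000.
Geometric mean = √(0.5933 × 0.5000) = 0.5447.
HTMT = 0.1783 / 0.5447 = 0.33.

0.33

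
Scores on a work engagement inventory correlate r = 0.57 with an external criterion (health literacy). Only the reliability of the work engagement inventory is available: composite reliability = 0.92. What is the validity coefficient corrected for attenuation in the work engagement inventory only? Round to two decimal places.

Single correction: r_c = r_obs / √r_xx = 0.57 / √0.92 = 0.57 / 0.9592 ≈ 0.59.

0.59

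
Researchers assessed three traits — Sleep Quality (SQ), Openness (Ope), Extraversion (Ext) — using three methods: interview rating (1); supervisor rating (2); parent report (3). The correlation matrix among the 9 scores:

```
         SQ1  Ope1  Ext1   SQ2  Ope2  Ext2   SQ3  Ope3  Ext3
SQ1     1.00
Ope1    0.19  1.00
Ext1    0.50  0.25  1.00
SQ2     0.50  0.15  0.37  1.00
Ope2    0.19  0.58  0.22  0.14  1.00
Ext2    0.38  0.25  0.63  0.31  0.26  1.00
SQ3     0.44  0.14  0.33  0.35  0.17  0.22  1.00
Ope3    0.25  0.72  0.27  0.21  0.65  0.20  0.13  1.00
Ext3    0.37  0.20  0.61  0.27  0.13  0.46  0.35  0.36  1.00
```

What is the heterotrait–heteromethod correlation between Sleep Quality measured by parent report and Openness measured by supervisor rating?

0.17

Different traits and methods: r(SQ3, Ope2) = 0.17.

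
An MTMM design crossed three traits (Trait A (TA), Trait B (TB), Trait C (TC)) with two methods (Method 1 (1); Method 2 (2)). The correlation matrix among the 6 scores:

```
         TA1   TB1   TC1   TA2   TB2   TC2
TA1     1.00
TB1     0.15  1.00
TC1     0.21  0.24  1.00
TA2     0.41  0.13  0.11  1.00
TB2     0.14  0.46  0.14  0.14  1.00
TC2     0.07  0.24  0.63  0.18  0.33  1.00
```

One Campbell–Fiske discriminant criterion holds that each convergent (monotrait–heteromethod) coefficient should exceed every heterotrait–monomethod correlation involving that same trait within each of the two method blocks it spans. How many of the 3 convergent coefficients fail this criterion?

0

Checking each validity diagonal entry against its comparison values:
TA (methods 1·2): 0.41 vs {0.15, 0.14, 0.21, 0.18} → pass.
TB (methods 1·2): 0.46 vs {0.15, 0.14, 0.24, 0.33} → pass.
TC (methods 1·2): 0.63 vs {0.21, 0.18, 0.24, 0.33} → pass.
0 of 3 fail.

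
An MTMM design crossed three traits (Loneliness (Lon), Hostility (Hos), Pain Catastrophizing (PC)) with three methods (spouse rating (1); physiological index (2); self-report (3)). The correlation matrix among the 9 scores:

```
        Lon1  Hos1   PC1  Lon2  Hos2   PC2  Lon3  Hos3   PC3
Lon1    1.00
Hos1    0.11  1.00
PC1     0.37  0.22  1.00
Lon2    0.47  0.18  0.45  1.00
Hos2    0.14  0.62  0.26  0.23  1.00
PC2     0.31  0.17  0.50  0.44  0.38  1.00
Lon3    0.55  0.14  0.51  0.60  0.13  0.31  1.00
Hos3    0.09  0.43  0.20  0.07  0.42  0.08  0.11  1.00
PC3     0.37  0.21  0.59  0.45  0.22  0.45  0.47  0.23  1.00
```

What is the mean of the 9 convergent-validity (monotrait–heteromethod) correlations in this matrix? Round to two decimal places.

0.51

Convergent values: 0.47, 0.55, 0.60, 0.62, 0.43, 0.42, 0.50, 0.59, 0.45; mean = 4.63/9 = 0.51.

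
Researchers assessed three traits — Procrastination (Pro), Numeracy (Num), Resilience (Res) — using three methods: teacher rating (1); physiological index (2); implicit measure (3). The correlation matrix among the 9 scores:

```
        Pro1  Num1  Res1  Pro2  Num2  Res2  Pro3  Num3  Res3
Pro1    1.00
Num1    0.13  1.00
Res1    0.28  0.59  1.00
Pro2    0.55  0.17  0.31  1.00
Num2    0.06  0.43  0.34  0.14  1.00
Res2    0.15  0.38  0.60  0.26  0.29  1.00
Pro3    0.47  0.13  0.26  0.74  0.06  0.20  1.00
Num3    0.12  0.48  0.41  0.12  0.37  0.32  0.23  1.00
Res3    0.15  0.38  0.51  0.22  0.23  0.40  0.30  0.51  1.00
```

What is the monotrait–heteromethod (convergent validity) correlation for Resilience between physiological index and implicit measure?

Same trait (Res), different methods: r(Res2, Res3) = 0.40.

0.40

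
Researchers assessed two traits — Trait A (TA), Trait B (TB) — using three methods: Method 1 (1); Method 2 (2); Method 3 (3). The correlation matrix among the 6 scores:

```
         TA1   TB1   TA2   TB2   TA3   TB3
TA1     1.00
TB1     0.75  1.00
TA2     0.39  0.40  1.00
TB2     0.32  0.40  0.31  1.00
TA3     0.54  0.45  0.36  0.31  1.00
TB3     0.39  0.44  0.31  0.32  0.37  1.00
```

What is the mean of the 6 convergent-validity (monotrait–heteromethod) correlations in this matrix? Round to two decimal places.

0.41

Convergent values: 0.39, 0.54, 0.36, 0.40, 0.44, 0.32; mean = 2.45/6 = 0.41.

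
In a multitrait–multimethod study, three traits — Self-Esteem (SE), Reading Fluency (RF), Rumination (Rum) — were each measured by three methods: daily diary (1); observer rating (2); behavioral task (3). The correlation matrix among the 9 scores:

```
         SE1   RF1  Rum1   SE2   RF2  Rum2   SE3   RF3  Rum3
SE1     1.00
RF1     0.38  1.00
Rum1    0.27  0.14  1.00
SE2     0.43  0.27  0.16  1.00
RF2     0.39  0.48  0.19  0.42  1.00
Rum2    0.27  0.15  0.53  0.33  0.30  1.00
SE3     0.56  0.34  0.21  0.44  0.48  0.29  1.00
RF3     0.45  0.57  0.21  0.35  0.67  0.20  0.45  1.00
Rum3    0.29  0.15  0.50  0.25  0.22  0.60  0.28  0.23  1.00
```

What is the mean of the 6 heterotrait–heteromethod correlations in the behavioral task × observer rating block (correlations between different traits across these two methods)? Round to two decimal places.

HTHM values (method 3 × method 2): 0.48, 0.29, 0.35, 0.20, 0.25, 0.22; mean = 1.79/6 = 0.30.

0.30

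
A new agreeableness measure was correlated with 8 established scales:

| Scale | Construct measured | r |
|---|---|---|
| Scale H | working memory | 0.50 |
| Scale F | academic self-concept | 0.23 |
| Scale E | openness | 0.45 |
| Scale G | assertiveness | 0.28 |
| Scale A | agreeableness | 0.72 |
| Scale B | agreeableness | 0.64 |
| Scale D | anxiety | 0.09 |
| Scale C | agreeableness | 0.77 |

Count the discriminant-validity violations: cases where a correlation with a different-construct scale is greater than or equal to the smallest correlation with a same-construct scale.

0

Convergent (same construct = agreeableness): Scale A, Scale B, Scale C.
Smallest convergent = 0.64. Discriminant values: 0.50, 0.23, 0.45, 0.28, 0.09; count ≥ 0.64 → 0.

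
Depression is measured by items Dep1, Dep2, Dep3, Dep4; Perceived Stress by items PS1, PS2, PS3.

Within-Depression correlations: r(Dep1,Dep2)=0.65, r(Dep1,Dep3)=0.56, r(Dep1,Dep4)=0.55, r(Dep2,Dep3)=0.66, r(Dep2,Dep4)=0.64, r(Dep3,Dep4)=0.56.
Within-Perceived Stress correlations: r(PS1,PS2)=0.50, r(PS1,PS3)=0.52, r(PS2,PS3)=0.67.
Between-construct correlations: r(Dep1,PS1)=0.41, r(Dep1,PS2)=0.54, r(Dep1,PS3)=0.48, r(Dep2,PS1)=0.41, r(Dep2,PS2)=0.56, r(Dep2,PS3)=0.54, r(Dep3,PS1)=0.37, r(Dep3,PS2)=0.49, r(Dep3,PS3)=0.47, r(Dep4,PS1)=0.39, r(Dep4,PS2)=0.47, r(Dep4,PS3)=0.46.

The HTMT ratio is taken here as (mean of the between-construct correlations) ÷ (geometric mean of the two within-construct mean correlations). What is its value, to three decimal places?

Between-construct mean = 5.59/12 = 0.4658.
Mean within-Dep = 3.62/6 = 0.6033; mean within-PS = 1.69/3 = 0.5633.
Geometric mean = √(0.6033 × 0.5633) = 0.5830.
HTMT = 0.4658 / 0.5830 = 0.799.

0.799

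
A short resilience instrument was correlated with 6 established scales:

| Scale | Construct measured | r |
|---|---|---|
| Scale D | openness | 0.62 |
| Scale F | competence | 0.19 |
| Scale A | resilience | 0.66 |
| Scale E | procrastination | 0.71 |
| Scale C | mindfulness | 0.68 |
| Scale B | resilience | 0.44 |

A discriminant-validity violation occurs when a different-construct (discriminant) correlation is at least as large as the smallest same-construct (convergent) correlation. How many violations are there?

Convergent (same construct = resilience): Scale A, Scale B.
Smallest convergent = 0.44. Discriminant values: 0.62, 0.19, 0.71, 0.68; count ≥ 0.44 → 3.

3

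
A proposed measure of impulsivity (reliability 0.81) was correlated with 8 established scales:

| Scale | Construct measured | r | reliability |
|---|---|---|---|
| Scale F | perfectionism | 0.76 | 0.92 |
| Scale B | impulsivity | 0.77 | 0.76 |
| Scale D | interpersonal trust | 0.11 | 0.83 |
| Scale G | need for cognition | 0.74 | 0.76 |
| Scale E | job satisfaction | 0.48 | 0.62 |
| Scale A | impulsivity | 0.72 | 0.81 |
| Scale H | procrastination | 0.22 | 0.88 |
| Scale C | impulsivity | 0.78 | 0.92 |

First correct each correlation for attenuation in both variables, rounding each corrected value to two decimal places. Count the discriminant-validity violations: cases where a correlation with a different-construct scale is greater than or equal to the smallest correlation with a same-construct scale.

Disattenuated r (r / √(r_scale · r_new)):
  Scale F (disc): 0.76 / √(0.92·0.81) = 0.88
  Scale B (conv): 0.77 / √(0.76·0.81) = 0.98
  Scale D (disc): 0.11 / √(0.83·0.81) = 0.13
  Scale G (disc): 0.74 / √(0.76·0.81) = 0.94
  Scale E (disc): 0.48 / √(0.62·0.81) = 0.68
  Scale A (conv): 0.72 / √(0.81·0.81) = 0.89
  Scale H (disc): 0.22 / √(0.88·0.81) = 0.26
  Scale C (conv): 0.78 / √(0.92·0.81) = 0.90
Smallest convergent = 0.89. Discriminant values: 0.88, 0.13, 0.94, 0.68, 0.26; count ≥ 0.89 → 1.

1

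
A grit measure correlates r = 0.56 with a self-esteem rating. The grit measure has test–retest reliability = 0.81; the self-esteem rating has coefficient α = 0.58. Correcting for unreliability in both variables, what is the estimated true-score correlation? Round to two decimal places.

r_true = r_obs / √(r_xx · r_yy) = 0.56 / √(0.81 × 0.58) = 0.56 / √0.4698 = 0.56 / 0.6854 ≈ 0.82.

0.82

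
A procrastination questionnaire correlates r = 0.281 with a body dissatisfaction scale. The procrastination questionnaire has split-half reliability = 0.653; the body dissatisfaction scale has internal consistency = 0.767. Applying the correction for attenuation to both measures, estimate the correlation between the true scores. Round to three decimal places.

r_true = r_obs / √(r_xx · r_yy) = 0.281 / √(0.653 × 0.767) = 0.281 / √0.500851 = 0.281 / 0.7077 ≈ 0.397.

0.397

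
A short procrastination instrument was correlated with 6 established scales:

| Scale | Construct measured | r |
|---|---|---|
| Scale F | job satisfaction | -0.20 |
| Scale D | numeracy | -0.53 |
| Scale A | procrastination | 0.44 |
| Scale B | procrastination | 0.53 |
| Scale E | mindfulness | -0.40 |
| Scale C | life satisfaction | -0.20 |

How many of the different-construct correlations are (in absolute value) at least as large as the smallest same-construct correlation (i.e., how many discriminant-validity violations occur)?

1

Convergent (same construct = procrastination): Scale A, Scale B.
Smallest convergent = 0.44. Discriminant |r|: 0.20, 0.53, 0.40, 0.20; count ≥ 0.44 → 1.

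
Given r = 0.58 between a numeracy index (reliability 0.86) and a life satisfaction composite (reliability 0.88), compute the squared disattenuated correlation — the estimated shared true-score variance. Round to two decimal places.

Disattenuated r = 0.58 / √(0.86 × 0.88) = 0.58 / 0.8699 = 0.6667.
Shared true-score variance = 0.6667² = 0.4445 ≈ 0.44.

0.44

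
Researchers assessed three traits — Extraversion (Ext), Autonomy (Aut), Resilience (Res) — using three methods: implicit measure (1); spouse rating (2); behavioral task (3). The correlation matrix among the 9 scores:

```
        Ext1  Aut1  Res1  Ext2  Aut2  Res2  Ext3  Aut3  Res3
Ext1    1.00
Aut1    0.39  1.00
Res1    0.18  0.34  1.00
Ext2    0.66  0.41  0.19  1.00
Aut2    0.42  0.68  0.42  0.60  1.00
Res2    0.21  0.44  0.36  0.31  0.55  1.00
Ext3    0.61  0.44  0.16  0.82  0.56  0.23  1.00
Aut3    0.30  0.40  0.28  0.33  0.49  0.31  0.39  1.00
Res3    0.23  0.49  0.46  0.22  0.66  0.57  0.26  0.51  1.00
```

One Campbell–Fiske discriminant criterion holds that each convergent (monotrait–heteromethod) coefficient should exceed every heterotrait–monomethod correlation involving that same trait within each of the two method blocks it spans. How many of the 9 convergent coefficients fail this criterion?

Convergent coefficients and their comparison sets:
Ext (methods 1·2): 0.66 vs {0.39, 0.60, 0.18, 0.31} → pass.
Ext (methods 1·3): 0.61 vs {0.39, 0.39, 0.18, 0.26} → pass.
Ext (methods 2·3): 0.82 vs {0.60, 0.39, 0.31, 0.26} → pass.
Aut (methods 1·2): 0.68 vs {0.39, 0.60, 0.34, 0.55} → pass.
Aut (methods 1·3): 0.40 vs {0.39, 0.39, 0.34, 0.51} → fail.
Aut (methods 2·3): 0.49 vs {0.60, 0.39, 0.55, 0.51} → fail.
Res (methods 1·2): 0.36 vs {0.18, 0.31, 0.34, 0.55} → fail.
Res (methods 1·3): 0.46 vs {0.18, 0.26, 0.34, 0.51} → fail.
Res (methods 2·3): 0.57 vs {0.31, 0.26, 0.55, 0.51} → pass.
4 of 9 fail.

4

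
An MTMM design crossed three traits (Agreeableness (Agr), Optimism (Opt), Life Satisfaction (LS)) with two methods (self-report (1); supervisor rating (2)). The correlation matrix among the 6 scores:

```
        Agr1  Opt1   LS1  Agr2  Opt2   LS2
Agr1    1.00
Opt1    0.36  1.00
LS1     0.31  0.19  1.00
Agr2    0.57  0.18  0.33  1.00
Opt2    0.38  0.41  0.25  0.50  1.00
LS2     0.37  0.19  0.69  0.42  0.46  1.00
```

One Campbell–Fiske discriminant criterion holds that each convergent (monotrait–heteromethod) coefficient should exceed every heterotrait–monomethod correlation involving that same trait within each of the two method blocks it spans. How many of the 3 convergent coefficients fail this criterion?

1

Each convergent coefficient versus the relevant comparison correlations:
Agr (methods 1·2): 0.57 vs {0.36, 0.50, 0.31, 0.42} → pass.
Opt (methods 1·2): 0.41 vs {0.36, 0.50, 0.19, 0.46} → fail.
LS (methods 1·2): 0.69 vs {0.31, 0.42, 0.19, 0.46} → pass.
1 of 3 fail.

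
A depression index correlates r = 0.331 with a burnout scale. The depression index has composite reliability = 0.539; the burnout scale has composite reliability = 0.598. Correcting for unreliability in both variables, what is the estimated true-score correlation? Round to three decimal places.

0.583

r_true = r_obs / √(r_xx · r_yy) = 0.331 / √(0.539 × 0.598) = 0.331 / √0.322322 = 0.331 / 0.5677 ≈ 0.583.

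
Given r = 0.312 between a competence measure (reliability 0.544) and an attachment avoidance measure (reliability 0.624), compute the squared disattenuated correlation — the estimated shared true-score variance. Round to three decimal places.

0.287

Disattenuated r = 0.312 / √(0.544 × 0.624) = 0.312 / 0.5826 = 0.5355.
Shared true-score variance = 0.5355² = 0.2868 ≈ 0.287.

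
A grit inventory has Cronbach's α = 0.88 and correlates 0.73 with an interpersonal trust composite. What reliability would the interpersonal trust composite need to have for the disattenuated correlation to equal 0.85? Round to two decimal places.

r_true = r_obs / √(r_xx · r_yy) ⇒ 0.85 = 0.73 / √(0.88 · r_yy).
√(0.88 · r_yy) = 0.73 / 0.85 = 0.8588; 0.88 · r_yy = 0.7375; r_yy = 0.7375 / 0.88 ≈ 0.84.

0.84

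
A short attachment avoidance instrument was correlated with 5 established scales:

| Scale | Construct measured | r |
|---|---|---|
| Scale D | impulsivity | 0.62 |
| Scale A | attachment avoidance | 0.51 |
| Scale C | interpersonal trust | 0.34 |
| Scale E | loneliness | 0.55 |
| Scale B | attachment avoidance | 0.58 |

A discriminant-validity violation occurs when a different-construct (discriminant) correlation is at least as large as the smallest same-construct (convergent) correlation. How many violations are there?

2

Convergent (same construct = attachment avoidance): Scale A, Scale B.
Smallest convergent = 0.51. Discriminant values: 0.62, 0.34, 0.55; count ≥ 0.51 → 2.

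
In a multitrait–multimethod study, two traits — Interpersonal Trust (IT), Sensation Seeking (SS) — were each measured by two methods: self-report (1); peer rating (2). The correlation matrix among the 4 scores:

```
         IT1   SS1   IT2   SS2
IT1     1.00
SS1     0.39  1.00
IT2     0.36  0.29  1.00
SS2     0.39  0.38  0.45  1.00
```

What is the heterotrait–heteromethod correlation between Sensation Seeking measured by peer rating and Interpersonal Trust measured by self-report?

0.39

Different traits and methods: r(SS2, IT1) = 0.39.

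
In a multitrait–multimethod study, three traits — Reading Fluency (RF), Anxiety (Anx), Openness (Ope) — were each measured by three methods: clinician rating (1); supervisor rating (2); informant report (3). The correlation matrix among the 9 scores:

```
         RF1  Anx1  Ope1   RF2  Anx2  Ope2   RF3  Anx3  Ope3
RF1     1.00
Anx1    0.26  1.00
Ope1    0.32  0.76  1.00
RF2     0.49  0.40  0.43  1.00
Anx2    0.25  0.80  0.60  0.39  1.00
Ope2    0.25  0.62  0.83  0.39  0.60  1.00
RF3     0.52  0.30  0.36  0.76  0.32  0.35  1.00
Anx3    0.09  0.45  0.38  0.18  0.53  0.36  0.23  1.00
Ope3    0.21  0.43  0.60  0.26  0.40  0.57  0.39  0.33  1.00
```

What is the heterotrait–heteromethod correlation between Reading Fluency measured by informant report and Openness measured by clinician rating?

0.36

Different traits and methods: r(RF3, Ope1) = 0.36.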